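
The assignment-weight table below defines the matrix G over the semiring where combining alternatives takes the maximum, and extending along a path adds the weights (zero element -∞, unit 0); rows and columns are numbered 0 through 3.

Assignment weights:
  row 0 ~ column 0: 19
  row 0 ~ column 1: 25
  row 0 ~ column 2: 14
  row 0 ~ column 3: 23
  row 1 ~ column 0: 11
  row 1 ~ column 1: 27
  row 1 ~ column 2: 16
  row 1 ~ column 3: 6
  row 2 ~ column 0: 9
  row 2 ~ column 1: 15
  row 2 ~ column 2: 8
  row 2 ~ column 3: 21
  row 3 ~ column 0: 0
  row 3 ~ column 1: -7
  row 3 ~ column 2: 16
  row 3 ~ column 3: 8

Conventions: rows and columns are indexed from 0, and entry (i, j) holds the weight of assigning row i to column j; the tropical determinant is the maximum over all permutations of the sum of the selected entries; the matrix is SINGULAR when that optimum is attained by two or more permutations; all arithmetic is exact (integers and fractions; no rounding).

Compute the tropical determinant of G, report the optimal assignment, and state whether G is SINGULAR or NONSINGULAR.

σ = (0, 1, 2, 3): 19 + 27 + 8 + 8 = 62
σ = (0, 1, 3, 2): 19 + 27 + 21 + 16 = 83
σ = (0, 2, 1, 3): 19 + 16 + 15 + 8 = 58
σ = (0, 2, 3, 1): 19 + 16 + 21 + (-7) = 49
σ = (0, 3, 1, 2): 19 + 6 + 15 + 16 = 56
σ = (0, 3, 2, 1): 19 + 6 + 8 + (-7) = 26
σ = (1, 0, 2, 3): 25 + 11 + 8 + 8 = 52
σ = (1, 0, 3, 2): 25 + 11 + 21 + 16 = 73
σ = (1, 2, 0, 3): 25 + 16 + 9 + 8 = 58
σ = (1, 2, 3, 0): 25 + 16 + 21 + 0 = 62
σ = (1, 3, 0, 2): 25 + 6 + 9 + 16 = 56
σ = (1, 3, 2, 0): 25 + 6 + 8 + 0 = 39
σ = (2, 0, 1, 3): 14 + 11 + 15 + 8 = 48
σ = (2, 0, 3, 1): 14 + 11 + 21 + (-7) = 39
σ = (2, 1, 0, 3): 14 + 27 + 9 + 8 = 58
σ = (2, 1, 3, 0): 14 + 27 + 21 + 0 = 62
σ = (2, 3, 0, 1): 14 + 6 + 9 + (-7) = 22
σ = (2, 3, 1, 0): 14 + 6 + 15 + 0 = 35
σ = (3, 0, 1, 2): 23 + 11 + 15 + 16 = 65
σ = (3, 0, 2, 1): 23 + 11 + 8 + (-7) = 35
σ = (3, 1, 0, 2): 23 + 27 + 9 + 16 = 75
σ = (3, 1, 2, 0): 23 + 27 + 8 + 0 = 58
σ = (3, 2, 0, 1): 23 + 16 + 9 + (-7) = 41
σ = (3, 2, 1, 0): 23 + 16 + 15 + 0 = 54
Optimal value attained by: σ = (0, 1, 3, 2).
Answer: det⊕(G) = 83; verdict: NONSINGULAR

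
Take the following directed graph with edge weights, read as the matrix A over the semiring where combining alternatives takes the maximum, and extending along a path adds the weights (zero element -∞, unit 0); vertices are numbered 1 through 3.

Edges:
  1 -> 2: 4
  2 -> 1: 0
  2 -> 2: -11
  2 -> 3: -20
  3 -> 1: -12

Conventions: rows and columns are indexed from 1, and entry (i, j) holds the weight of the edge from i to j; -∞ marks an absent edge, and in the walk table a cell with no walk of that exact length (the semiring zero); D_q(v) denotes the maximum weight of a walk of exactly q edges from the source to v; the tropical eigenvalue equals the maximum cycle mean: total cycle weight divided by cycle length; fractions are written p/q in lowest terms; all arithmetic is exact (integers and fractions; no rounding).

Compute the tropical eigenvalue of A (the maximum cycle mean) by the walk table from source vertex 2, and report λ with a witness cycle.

q=0: [-∞, 0, -∞]
q=1: [0, -11, -20]
q=2: [-11, 4, -31]
q=3: [4, -7, -16]
Optimal cycle mean attained by: cycle 1->2->1, total 4 + 0, length 2.
Answer: λ = 2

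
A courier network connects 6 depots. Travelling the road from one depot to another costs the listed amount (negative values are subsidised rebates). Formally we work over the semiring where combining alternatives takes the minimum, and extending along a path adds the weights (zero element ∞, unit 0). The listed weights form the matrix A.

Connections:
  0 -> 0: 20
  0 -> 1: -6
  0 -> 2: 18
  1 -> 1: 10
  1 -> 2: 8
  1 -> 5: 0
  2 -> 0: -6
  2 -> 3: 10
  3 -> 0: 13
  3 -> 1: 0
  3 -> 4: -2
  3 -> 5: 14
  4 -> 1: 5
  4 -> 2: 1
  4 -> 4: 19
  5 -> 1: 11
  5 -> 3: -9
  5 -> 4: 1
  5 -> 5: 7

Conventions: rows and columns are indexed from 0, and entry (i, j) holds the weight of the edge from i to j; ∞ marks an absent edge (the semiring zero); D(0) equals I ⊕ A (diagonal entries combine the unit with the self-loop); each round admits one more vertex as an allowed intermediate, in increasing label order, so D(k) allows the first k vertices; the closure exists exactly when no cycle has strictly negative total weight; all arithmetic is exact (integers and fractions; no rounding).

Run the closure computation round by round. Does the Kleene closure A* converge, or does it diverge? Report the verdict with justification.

D(0):
  [0, -6, 18, ∞, ∞, ∞]
  [∞, 0, 8, ∞, ∞, 0]
  [-6, ∞, 0, 10, ∞, ∞]
  [13, 0, ∞, 0, -2, 14]
  [∞, 5, 1, ∞, 0, ∞]
  [∞, 11, ∞, -9, 1, 0]
D(1):
  [0, -6, 18, ∞, ∞, ∞]
  [∞, 0, 8, ∞, ∞, 0]
  [-6, -12, 0, 10, ∞, ∞]
  [13, 0, 31, 0, -2, 14]
  [∞, 5, 1, ∞, 0, ∞]
  [∞, 11, ∞, -9, 1, 0]
Detection: at round 2, diagonal entry (2, 2) turns strictly negative.
Key observation: the cycle 2->0->1->2 has total weight (-6) + (-6) + 8, which is strictly negative.
Answer: DIVERGES — negative cycle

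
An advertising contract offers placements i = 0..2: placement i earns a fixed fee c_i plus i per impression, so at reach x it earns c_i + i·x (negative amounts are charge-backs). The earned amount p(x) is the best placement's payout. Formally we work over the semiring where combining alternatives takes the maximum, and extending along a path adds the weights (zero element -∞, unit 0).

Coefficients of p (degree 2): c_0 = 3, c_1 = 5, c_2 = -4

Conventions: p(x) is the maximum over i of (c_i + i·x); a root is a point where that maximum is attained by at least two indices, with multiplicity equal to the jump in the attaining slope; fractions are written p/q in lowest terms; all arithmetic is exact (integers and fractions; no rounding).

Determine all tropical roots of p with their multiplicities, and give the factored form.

hull edge (i=0, c=3) to (i=1, c=5): slope 2, span 1
hull edge (i=1, c=5) to (i=2, c=-4): slope -9, span 1
Factored form: p(x) = -4 ⊗ (x ⊕ (-2)) ⊗ (x ⊕ 9)
Answer: roots = -2 (mult 1), 9 (mult 1)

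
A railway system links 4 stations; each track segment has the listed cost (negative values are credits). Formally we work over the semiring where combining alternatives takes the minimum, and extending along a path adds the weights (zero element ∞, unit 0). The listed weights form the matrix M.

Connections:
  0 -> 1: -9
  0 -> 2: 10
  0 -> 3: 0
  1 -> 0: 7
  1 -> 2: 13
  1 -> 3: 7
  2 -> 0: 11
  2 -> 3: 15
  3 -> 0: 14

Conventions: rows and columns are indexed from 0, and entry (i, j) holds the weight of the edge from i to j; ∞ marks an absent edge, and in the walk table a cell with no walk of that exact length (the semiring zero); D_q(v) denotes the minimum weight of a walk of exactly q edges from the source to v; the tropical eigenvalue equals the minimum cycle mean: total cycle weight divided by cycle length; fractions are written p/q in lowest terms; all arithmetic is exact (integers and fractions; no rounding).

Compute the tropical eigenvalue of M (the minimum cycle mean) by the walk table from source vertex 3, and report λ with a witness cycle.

q=0: [∞, ∞, ∞, 0]
q=1: [14, ∞, ∞, ∞]
q=2: [∞, 5, 24, 14]
q=3: [12, ∞, 18, 12]
q=4: [26, 3, 22, 12]
Optimal cycle mean attained by: cycle 0->1->0, total (-9) + 7, length 2.
Answer: λ = -1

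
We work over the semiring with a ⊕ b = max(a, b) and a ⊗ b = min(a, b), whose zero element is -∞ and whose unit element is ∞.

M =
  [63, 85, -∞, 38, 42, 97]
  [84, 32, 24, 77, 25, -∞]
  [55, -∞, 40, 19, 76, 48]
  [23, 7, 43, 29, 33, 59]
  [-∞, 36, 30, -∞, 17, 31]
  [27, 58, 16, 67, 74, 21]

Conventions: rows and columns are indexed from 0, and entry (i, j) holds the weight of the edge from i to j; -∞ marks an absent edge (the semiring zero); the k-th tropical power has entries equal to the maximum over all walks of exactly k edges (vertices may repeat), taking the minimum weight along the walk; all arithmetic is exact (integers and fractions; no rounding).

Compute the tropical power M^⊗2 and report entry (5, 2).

M^⊗2:
  [84, 63, 38, 77, 74, 63]
  [63, 84, 43, 38, 42, 84]
  [55, 55, 40, 48, 48, 55]
  [43, 58, 40, 59, 59, 43]
  [36, 32, 30, 36, 31, 30]
  [58, 36, 43, 58, 33, 59]
Key observation: the optimum is the walk 5->3->2, with weight 67 min 43 = 43.
Optimal value attained by: walk 5->3->2.
Answer: (M^⊗2)[5][2] = 43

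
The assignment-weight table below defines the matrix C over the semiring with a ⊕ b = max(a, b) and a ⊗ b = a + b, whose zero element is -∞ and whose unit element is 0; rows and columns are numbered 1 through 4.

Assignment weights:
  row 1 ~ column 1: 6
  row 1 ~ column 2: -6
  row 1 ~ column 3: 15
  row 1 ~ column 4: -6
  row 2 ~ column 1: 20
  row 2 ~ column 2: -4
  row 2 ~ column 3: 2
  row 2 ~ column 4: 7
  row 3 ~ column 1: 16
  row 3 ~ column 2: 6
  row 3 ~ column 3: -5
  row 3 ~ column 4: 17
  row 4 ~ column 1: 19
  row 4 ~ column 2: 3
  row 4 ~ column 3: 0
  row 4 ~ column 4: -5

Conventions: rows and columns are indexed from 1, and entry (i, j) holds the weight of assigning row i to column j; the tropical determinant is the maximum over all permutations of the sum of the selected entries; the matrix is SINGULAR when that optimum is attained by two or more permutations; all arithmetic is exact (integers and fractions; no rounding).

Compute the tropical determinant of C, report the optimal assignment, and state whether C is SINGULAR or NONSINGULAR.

σ = (1, 2, 3, 4): 6 + (-4) + (-5) + (-5) = -8
σ = (1, 2, 4, 3): 6 + (-4) + 17 + 0 = 19
σ = (1, 3, 2, 4): 6 + 2 + 6 + (-5) = 9
σ = (1, 3, 4, 2): 6 + 2 + 17 + 3 = 28
σ = (1, 4, 2, 3): 6 + 7 + 6 + 0 = 19
σ = (1, 4, 3, 2): 6 + 7 + (-5) + 3 = 11
σ = (2, 1, 3, 4): (-6) + 20 + (-5) + (-5) = 4
σ = (2, 1, 4, 3): (-6) + 20 + 17 + 0 = 31
σ = (2, 3, 1, 4): (-6) + 2 + 16 + (-5) = 7
σ = (2, 3, 4, 1): (-6) + 2 + 17 + 19 = 32
σ = (2, 4, 1, 3): (-6) + 7 + 16 + 0 = 17
σ = (2, 4, 3, 1): (-6) + 7 + (-5) + 19 = 15
σ = (3, 1, 2, 4): 15 + 20 + 6 + (-5) = 36
σ = (3, 1, 4, 2): 15 + 20 + 17 + 3 = 55
σ = (3, 2, 1, 4): 15 + (-4) + 16 + (-5) = 22
σ = (3, 2, 4, 1): 15 + (-4) + 17 + 19 = 47
σ = (3, 4, 1, 2): 15 + 7 + 16 + 3 = 41
σ = (3, 4, 2, 1): 15 + 7 + 6 + 19 = 47
σ = (4, 1, 2, 3): (-6) + 20 + 6 + 0 = 20
σ = (4, 1, 3, 2): (-6) + 20 + (-5) + 3 = 12
σ = (4, 2, 1, 3): (-6) + (-4) + 16 + 0 = 6
σ = (4, 2, 3, 1): (-6) + (-4) + (-5) + 19 = 4
σ = (4, 3, 1, 2): (-6) + 2 + 16 + 3 = 15
σ = (4, 3, 2, 1): (-6) + 2 + 6 + 19 = 21
Optimal value attained by: σ = (3, 1, 4, 2).
Answer: det⊕(C) = 55; verdict: NONSINGULAR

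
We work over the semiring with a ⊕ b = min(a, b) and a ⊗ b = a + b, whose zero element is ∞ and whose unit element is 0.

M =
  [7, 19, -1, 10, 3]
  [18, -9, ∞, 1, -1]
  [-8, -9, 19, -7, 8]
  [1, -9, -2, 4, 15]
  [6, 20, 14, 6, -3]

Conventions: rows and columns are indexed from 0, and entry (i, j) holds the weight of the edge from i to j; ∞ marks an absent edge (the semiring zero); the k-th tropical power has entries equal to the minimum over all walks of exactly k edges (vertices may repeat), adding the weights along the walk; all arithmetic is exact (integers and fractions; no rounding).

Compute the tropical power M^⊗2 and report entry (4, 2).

M^⊗2:
  [-9, -10, 6, -8, 0]
  [2, -18, -1, -8, -10]
  [-6, -18, -9, -8, -10]
  [-10, -18, 0, -9, -10]
  [3, -3, 4, 3, -6]
Key observation: the optimum is the walk 4->3->2, with weight 6 + (-2) = 4.
Optimal value attained by: walk 4->3->2.
Answer: (M^⊗2)[4][2] = 4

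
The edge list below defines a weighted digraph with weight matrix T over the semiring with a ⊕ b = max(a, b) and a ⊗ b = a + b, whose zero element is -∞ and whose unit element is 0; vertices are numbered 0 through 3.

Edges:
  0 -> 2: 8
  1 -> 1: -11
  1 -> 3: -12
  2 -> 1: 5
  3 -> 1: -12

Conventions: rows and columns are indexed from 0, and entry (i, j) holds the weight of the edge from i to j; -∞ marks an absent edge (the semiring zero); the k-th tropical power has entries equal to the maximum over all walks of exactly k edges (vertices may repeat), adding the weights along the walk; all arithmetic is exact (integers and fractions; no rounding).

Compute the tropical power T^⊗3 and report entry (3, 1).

T^⊗2:
  [-∞, 13, -∞, -∞]
  [-∞, -22, -∞, -23]
  [-∞, -6, -∞, -7]
  [-∞, -23, -∞, -24]
T^⊗3:
  [-∞, 2, -∞, 1]
  [-∞, -33, -∞, -34]
  [-∞, -17, -∞, -18]
  [-∞, -34, -∞, -35]
Key observation: the optimum is the walk 3->1->1->1, with weight (-12) + (-11) + (-11) = -34.
Optimal value attained by: walk 3->1->1->1.
Answer: (T^⊗3)[3][1] = -34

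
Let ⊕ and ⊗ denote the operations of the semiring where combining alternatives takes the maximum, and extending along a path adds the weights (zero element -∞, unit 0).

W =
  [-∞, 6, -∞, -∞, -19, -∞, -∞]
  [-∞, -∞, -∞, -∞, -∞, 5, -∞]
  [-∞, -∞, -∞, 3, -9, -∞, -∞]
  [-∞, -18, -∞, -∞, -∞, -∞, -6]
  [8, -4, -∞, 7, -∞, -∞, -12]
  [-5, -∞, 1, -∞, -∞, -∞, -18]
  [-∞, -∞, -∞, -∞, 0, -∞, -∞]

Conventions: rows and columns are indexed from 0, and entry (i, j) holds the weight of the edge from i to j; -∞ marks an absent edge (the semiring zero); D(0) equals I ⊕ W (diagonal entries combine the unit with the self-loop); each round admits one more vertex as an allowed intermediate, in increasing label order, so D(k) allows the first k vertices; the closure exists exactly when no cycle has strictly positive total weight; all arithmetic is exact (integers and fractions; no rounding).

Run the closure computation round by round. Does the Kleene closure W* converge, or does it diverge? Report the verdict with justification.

D(0):
  [0, 6, -∞, -∞, -19, -∞, -∞]
  [-∞, 0, -∞, -∞, -∞, 5, -∞]
  [-∞, -∞, 0, 3, -9, -∞, -∞]
  [-∞, -18, -∞, 0, -∞, -∞, -6]
  [8, -4, -∞, 7, 0, -∞, -12]
  [-5, -∞, 1, -∞, -∞, 0, -18]
  [-∞, -∞, -∞, -∞, 0, -∞, 0]
D(1):
  [0, 6, -∞, -∞, -19, -∞, -∞]
  [-∞, 0, -∞, -∞, -∞, 5, -∞]
  [-∞, -∞, 0, 3, -9, -∞, -∞]
  [-∞, -18, -∞, 0, -∞, -∞, -6]
  [8, 14, -∞, 7, 0, -∞, -12]
  [-5, 1, 1, -∞, -24, 0, -18]
  [-∞, -∞, -∞, -∞, 0, -∞, 0]
Detection: at round 2, diagonal entry (5, 5) turns strictly positive.
Key observation: the cycle 5->0->1->5 has total weight (-5) + 6 + 5, which is strictly positive.
Answer: DIVERGES — positive cycle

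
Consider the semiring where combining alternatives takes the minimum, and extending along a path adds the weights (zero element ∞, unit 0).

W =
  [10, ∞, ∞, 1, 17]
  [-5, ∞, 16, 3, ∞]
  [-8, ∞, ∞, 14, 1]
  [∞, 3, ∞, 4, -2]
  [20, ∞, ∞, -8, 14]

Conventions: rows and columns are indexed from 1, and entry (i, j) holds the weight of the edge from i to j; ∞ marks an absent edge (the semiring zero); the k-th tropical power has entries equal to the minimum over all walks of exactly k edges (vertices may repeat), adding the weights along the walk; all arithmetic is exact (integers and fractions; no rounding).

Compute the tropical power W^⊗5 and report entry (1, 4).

W^⊗2:
  [20, 4, ∞, 5, -1]
  [5, 6, ∞, -4, 1]
  [2, 17, ∞, -7, 9]
  [-2, 7, 19, -10, 2]
  [30, -5, ∞, -4, -10]
W^⊗3:
  [-1, 8, 20, -9, 3]
  [1, -1, 22, -7, -6]
  [12, -4, 33, -3, -9]
  [2, -7, 23, -6, -12]
  [-10, -1, 11, -18, -6]
W^⊗4:
  [3, -6, 24, -5, -11]
  [-6, -4, 15, -14, -9]
  [-9, 0, 12, -17, -5]
  [-12, -3, 9, -20, -8]
  [-6, -15, 15, -14, -20]
W^⊗5:
  [-11, -2, 10, -19, -7]
  [-9, -11, 12, -17, -16]
  [-5, -14, 16, -13, -19]
  [-8, -17, 13, -16, -22]
  [-20, -11, 1, -28, -16]
Key observation: the optimum is the walk 1->4->5->4->5->4, with weight 1 + (-2) + (-8) + (-2) + (-8) = -19.
Optimal value attained by: walk 1->4->5->4->5->4.
Answer: (W^⊗5)[1][4] = -19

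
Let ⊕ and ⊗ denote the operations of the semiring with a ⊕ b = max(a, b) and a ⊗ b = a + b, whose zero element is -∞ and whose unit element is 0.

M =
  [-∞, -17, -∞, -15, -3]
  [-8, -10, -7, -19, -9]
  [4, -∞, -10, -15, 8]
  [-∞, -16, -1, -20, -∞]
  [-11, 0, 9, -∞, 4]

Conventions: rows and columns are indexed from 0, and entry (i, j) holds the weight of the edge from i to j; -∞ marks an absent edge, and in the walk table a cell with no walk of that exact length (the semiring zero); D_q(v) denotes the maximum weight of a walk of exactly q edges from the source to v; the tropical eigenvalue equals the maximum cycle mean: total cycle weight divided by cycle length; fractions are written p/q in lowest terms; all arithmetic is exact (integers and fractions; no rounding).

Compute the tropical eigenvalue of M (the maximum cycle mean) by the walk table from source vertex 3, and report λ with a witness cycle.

q=0: [-∞, -∞, -∞, 0, -∞]
q=1: [-∞, -16, -1, -20, -∞]
q=2: [3, -26, -11, -16, 7]
q=3: [-4, 7, 16, -12, 11]
q=4: [20, 11, 20, 1, 24]
q=5: [24, 24, 33, 5, 28]
Optimal cycle mean attained by: cycle 2->4->2, total 8 + 9, length 2.
Answer: λ = 17/2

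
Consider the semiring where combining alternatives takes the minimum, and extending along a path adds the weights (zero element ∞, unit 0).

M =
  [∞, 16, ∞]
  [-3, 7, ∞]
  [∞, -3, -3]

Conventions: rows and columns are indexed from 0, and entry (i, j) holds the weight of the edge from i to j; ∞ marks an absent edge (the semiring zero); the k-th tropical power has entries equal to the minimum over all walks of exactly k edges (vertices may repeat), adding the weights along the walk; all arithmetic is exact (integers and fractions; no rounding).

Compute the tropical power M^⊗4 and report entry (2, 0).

M^⊗2:
  [13, 23, ∞]
  [4, 13, ∞]
  [-6, -6, -6]
M^⊗3:
  [20, 29, ∞]
  [10, 20, ∞]
  [-9, -9, -9]
M^⊗4:
  [26, 36, ∞]
  [17, 26, ∞]
  [-12, -12, -12]
Key observation: the optimum is the walk 2->2->2->1->0, with weight (-3) + (-3) + (-3) + (-3) = -12.
Optimal value attained by: walk 2->2->2->1->0.
Answer: (M^⊗4)[2][0] = -12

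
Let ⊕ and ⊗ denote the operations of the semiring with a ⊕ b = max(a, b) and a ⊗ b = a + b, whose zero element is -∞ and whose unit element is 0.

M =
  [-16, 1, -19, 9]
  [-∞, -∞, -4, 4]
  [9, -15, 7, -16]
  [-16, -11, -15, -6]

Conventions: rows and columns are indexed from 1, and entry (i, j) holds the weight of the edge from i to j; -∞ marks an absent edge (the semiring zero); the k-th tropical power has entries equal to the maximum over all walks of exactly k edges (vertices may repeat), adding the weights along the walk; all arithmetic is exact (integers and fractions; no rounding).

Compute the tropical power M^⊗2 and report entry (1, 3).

M^⊗2:
  [-7, -2, -3, 5]
  [5, -7, 3, -2]
  [16, 10, 14, 18]
  [-6, -15, -8, -7]
Key observation: the optimum is the walk 1->2->3, with weight 1 + (-4) = -3.
Optimal value attained by: walk 1->2->3.
Answer: (M^⊗2)[1][3] = -3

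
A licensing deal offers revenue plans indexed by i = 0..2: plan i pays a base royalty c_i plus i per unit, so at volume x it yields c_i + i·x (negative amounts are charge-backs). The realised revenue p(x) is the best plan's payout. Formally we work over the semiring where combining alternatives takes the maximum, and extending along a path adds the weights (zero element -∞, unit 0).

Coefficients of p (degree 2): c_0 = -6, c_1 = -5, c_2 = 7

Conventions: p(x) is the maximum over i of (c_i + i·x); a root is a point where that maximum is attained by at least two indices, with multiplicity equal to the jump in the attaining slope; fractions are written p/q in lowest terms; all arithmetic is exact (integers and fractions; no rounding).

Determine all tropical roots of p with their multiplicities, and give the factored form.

hull edge (i=0, c=-6) to (i=2, c=7): slope 13/2, span 2
Factored form: p(x) = 7 ⊗ (x ⊕ (-13/2)) ⊗ (x ⊕ (-13/2))
Answer: roots = -13/2 (mult 2)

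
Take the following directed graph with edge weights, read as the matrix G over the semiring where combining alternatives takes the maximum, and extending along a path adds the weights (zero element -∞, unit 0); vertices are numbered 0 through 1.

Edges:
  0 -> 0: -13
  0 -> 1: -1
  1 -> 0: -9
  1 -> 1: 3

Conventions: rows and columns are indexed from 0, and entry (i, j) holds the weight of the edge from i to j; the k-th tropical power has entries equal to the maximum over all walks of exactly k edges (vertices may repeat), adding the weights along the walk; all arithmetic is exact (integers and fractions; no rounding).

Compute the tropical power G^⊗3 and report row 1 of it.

G^⊗2:
  [-10, 2]
  [-6, 6]
G^⊗3:
  [-7, 5]
  [-3, 9]
Answer: row 1 of G^⊗3 = [-3, 9]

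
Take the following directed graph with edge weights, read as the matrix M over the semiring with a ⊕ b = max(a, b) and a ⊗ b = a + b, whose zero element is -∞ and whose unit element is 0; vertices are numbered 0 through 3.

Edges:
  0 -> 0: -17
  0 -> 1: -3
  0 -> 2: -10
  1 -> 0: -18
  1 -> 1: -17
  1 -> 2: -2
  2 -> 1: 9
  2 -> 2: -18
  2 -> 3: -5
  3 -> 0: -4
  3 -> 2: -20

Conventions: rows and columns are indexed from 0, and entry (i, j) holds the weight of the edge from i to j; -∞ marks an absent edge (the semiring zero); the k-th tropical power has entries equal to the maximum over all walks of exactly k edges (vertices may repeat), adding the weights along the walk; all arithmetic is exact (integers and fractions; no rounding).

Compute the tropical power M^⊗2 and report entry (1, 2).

M^⊗2:
  [-21, -1, -5, -15]
  [-35, 7, -19, -7]
  [-9, -8, 7, -23]
  [-21, -7, -14, -25]
Key observation: the optimum is the walk 1->1->2, with weight (-17) + (-2) = -19.
Optimal value attained by: walk 1->1->2.
Answer: (M^⊗2)[1][2] = -19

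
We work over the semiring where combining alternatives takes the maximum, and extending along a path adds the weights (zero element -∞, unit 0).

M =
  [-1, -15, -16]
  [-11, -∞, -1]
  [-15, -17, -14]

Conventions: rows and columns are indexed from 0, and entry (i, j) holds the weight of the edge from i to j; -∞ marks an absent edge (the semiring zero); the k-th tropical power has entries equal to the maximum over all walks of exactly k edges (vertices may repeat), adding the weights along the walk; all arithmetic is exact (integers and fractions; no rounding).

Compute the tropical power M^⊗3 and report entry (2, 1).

M^⊗2:
  [-2, -16, -16]
  [-12, -18, -15]
  [-16, -30, -18]
M^⊗3:
  [-3, -17, -17]
  [-13, -27, -19]
  [-17, -31, -31]
Key observation: the optimum is the walk 2->0->0->1, with weight (-15) + (-1) + (-15) = -31.
Optimal value attained by: walk 2->0->0->1.
Answer: (M^⊗3)[2][1] = -31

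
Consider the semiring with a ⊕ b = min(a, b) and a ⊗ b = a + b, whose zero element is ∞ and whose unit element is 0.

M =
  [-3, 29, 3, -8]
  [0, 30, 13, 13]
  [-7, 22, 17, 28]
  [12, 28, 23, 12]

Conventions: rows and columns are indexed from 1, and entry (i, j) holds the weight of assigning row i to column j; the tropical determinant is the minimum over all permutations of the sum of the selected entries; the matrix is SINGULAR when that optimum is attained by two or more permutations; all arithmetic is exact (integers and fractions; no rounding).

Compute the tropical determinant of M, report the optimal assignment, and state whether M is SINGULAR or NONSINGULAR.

σ = (1, 2, 3, 4): (-3) + 30 + 17 + 12 = 56
σ = (1, 2, 4, 3): (-3) + 30 + 28 + 23 = 78
σ = (1, 3, 2, 4): (-3) + 13 + 22 + 12 = 44
σ = (1, 3, 4, 2): (-3) + 13 + 28 + 28 = 66
σ = (1, 4, 2, 3): (-3) + 13 + 22 + 23 = 55
σ = (1, 4, 3, 2): (-3) + 13 + 17 + 28 = 55
σ = (2, 1, 3, 4): 29 + 0 + 17 + 12 = 58
σ = (2, 1, 4, 3): 29 + 0 + 28 + 23 = 80
σ = (2, 3, 1, 4): 29 + 13 + (-7) + 12 = 47
σ = (2, 3, 4, 1): 29 + 13 + 28 + 12 = 82
σ = (2, 4, 1, 3): 29 + 13 + (-7) + 23 = 58
σ = (2, 4, 3, 1): 29 + 13 + 17 + 12 = 71
σ = (3, 1, 2, 4): 3 + 0 + 22 + 12 = 37
σ = (3, 1, 4, 2): 3 + 0 + 28 + 28 = 59
σ = (3, 2, 1, 4): 3 + 30 + (-7) + 12 = 38
σ = (3, 2, 4, 1): 3 + 30 + 28 + 12 = 73
σ = (3, 4, 1, 2): 3 + 13 + (-7) + 28 = 37
σ = (3, 4, 2, 1): 3 + 13 + 22 + 12 = 50
σ = (4, 1, 2, 3): (-8) + 0 + 22 + 23 = 37
σ = (4, 1, 3, 2): (-8) + 0 + 17 + 28 = 37
σ = (4, 2, 1, 3): (-8) + 30 + (-7) + 23 = 38
σ = (4, 2, 3, 1): (-8) + 30 + 17 + 12 = 51
σ = (4, 3, 1, 2): (-8) + 13 + (-7) + 28 = 26
σ = (4, 3, 2, 1): (-8) + 13 + 22 + 12 = 39
Optimal value attained by: σ = (4, 3, 1, 2).
Answer: det⊕(M) = 26; verdict: NONSINGULAR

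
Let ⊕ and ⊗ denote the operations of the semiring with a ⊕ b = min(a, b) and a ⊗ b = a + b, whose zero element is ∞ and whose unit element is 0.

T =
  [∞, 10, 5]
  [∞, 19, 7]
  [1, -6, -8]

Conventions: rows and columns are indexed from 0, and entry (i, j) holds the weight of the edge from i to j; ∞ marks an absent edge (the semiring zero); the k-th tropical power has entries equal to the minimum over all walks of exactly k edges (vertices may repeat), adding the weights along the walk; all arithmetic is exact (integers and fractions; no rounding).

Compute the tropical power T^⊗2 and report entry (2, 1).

T^⊗2:
  [6, -1, -3]
  [8, 1, -1]
  [-7, -14, -16]
Key observation: the optimum is the walk 2->2->1, with weight (-8) + (-6) = -14.
Optimal value attained by: walk 2->2->1.
Answer: (T^⊗2)[2][1] = -14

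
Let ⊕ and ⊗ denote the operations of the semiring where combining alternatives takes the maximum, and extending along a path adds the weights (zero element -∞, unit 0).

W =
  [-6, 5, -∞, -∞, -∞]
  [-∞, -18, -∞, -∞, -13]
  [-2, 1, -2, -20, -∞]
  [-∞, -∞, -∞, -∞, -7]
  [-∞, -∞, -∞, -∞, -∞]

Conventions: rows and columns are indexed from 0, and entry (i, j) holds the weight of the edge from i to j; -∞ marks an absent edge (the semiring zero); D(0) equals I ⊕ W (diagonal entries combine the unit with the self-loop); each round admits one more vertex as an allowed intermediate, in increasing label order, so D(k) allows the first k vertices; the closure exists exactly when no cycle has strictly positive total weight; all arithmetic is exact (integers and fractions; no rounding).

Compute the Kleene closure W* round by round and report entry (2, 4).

D(0):
  [0, 5, -∞, -∞, -∞]
  [-∞, 0, -∞, -∞, -13]
  [-2, 1, 0, -20, -∞]
  [-∞, -∞, -∞, 0, -7]
  [-∞, -∞, -∞, -∞, 0]
D(1):
  [0, 5, -∞, -∞, -∞]
  [-∞, 0, -∞, -∞, -13]
  [-2, 3, 0, -20, -∞]
  [-∞, -∞, -∞, 0, -7]
  [-∞, -∞, -∞, -∞, 0]
D(2):
  [0, 5, -∞, -∞, -8]
  [-∞, 0, -∞, -∞, -13]
  [-2, 3, 0, -20, -10]
  [-∞, -∞, -∞, 0, -7]
  [-∞, -∞, -∞, -∞, 0]
D(3):
  [0, 5, -∞, -∞, -8]
  [-∞, 0, -∞, -∞, -13]
  [-2, 3, 0, -20, -10]
  [-∞, -∞, -∞, 0, -7]
  [-∞, -∞, -∞, -∞, 0]
D(4):
  [0, 5, -∞, -∞, -8]
  [-∞, 0, -∞, -∞, -13]
  [-2, 3, 0, -20, -10]
  [-∞, -∞, -∞, 0, -7]
  [-∞, -∞, -∞, -∞, 0]
D(5):
  [0, 5, -∞, -∞, -8]
  [-∞, 0, -∞, -∞, -13]
  [-2, 3, 0, -20, -10]
  [-∞, -∞, -∞, 0, -7]
  [-∞, -∞, -∞, -∞, 0]
Answer: W*[2][4] = -10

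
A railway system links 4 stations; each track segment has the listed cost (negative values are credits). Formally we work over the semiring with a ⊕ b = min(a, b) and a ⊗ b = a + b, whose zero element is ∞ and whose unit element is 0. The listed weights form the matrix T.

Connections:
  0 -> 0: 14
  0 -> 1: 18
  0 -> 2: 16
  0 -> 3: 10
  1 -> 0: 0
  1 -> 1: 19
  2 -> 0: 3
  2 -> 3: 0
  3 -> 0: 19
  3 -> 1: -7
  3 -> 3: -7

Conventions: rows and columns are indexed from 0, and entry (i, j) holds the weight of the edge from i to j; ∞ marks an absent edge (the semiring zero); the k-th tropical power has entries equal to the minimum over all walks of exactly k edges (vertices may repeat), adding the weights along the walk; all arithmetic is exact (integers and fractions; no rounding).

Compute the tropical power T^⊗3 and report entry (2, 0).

T^⊗2:
  [18, 3, 30, 3]
  [14, 18, 16, 10]
  [17, -7, 19, -7]
  [-7, -14, 35, -14]
T^⊗3:
  [3, -4, 34, -4]
  [18, 3, 30, 3]
  [-7, -14, 33, -14]
  [-14, -21, 9, -21]
Key observation: the optimum is the walk 2->3->1->0, with weight 0 + (-7) + 0 = -7.
Optimal value attained by: walk 2->3->1->0.
Answer: (T^⊗3)[2][0] = -7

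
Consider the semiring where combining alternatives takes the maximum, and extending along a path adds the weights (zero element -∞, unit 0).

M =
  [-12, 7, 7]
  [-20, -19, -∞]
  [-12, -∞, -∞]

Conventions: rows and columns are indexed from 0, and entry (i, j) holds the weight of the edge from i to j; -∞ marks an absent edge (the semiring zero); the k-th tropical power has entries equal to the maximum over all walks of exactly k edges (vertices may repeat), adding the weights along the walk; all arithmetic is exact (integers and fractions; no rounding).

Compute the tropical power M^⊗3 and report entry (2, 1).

M^⊗2:
  [-5, -5, -5]
  [-32, -13, -13]
  [-24, -5, -5]
M^⊗3:
  [-17, 2, 2]
  [-25, -25, -25]
  [-17, -17, -17]
Key observation: the optimum is the walk 2->0->0->1, with weight (-12) + (-12) + 7 = -17.
Optimal value attained by: walk 2->0->0->1.
Answer: (M^⊗3)[2][1] = -17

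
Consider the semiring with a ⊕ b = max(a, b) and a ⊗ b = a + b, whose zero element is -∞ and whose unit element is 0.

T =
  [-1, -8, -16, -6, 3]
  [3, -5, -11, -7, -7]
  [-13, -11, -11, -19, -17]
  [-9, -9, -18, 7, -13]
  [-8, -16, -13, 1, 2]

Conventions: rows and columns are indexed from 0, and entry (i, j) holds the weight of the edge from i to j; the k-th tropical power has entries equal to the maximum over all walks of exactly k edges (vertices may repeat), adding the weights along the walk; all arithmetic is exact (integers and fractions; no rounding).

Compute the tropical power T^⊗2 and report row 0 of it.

T^⊗2:
  [-2, -9, -10, 4, 5]
  [2, -5, -13, 0, 6]
  [-8, -16, -22, -12, -10]
  [-2, -2, -11, 14, -6]
  [-6, -8, -11, 8, 4]
Answer: row 0 of T^⊗2 = [-2, -9, -10, 4, 5]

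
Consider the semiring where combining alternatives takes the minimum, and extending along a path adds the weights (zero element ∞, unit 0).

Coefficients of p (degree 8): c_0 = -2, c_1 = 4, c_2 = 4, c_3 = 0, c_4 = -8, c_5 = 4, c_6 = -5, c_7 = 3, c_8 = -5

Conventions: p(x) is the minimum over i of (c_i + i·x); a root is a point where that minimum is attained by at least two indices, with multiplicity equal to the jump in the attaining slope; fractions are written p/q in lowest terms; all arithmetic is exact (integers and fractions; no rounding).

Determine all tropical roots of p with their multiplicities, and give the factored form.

hull edge (i=0, c=-2) to (i=4, c=-8): slope -3/2, span 4
hull edge (i=4, c=-8) to (i=8, c=-5): slope 3/4, span 4
Factored form: p(x) = -5 ⊗ (x ⊕ (-3/4)) ⊗ (x ⊕ (-3/4)) ⊗ (x ⊕ (-3/4)) ⊗ (x ⊕ (-3/4)) ⊗ (x ⊕ 3/2) ⊗ (x ⊕ 3/2) ⊗ (x ⊕ 3/2) ⊗ (x ⊕ 3/2)
Answer: roots = -3/4 (mult 4), 3/2 (mult 4)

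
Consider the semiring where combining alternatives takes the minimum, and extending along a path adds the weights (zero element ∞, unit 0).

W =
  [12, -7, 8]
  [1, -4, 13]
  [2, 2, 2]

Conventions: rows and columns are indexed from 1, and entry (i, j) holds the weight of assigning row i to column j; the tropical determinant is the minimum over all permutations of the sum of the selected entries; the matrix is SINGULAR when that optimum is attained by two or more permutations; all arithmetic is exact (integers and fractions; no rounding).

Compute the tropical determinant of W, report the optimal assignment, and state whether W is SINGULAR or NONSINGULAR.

σ = (1, 2, 3): 12 + (-4) + 2 = 10
σ = (1, 3, 2): 12 + 13 + 2 = 27
σ = (2, 1, 3): (-7) + 1 + 2 = -4
σ = (2, 3, 1): (-7) + 13 + 2 = 8
σ = (3, 1, 2): 8 + 1 + 2 = 11
σ = (3, 2, 1): 8 + (-4) + 2 = 6
Optimal value attained by: σ = (2, 1, 3).
Answer: det⊕(W) = -4; verdict: NONSINGULAR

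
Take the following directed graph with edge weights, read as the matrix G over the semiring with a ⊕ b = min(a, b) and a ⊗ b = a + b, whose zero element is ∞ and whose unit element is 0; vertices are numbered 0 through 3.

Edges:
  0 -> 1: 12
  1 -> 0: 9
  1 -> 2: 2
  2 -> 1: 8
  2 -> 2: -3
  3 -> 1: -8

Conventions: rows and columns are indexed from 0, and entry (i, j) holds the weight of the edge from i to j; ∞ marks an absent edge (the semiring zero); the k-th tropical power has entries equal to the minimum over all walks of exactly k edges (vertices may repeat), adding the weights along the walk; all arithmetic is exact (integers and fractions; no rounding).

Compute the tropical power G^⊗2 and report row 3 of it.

G^⊗2:
  [21, ∞, 14, ∞]
  [∞, 10, -1, ∞]
  [17, 5, -6, ∞]
  [1, ∞, -6, ∞]
Answer: row 3 of G^⊗2 = [1, ∞, -6, ∞]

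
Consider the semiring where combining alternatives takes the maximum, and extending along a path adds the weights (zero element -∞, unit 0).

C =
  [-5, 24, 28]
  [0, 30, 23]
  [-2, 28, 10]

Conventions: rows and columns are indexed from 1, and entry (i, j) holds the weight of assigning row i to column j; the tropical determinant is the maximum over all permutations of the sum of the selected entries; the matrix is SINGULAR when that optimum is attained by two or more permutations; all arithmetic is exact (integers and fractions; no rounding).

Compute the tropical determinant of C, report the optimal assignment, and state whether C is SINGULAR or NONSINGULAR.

σ = (1, 2, 3): (-5) + 30 + 10 = 35
σ = (1, 3, 2): (-5) + 23 + 28 = 46
σ = (2, 1, 3): 24 + 0 + 10 = 34
σ = (2, 3, 1): 24 + 23 + (-2) = 45
σ = (3, 1, 2): 28 + 0 + 28 = 56
σ = (3, 2, 1): 28 + 30 + (-2) = 56
Optimal value attained by: σ = (3, 1, 2).
Answer: det⊕(C) = 56; verdict: SINGULAR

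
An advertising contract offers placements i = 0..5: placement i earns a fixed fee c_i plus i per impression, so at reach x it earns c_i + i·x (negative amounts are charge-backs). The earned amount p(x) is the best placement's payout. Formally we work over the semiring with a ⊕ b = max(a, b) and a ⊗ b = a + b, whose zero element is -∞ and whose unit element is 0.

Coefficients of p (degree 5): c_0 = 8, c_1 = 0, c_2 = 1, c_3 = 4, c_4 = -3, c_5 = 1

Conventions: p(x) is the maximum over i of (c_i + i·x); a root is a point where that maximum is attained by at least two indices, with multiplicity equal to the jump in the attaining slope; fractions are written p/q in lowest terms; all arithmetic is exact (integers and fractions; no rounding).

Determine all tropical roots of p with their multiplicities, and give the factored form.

hull edge (i=0, c=8) to (i=3, c=4): slope -4/3, span 3
hull edge (i=3, c=4) to (i=5, c=1): slope -3/2, span 2
Factored form: p(x) = 1 ⊗ (x ⊕ 4/3) ⊗ (x ⊕ 4/3) ⊗ (x ⊕ 4/3) ⊗ (x ⊕ 3/2) ⊗ (x ⊕ 3/2)
Answer: roots = 4/3 (mult 3), 3/2 (mult 2)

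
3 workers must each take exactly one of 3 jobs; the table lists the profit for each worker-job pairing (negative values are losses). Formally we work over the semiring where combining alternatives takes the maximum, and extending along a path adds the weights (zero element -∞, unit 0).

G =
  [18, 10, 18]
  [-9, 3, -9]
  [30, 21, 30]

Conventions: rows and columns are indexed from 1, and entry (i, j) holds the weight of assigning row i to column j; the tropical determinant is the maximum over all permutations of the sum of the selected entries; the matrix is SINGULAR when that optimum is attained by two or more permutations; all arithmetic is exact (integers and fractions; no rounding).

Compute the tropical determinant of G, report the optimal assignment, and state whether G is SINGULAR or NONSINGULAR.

σ = (1, 2, 3): 18 + 3 + 30 = 51
σ = (1, 3, 2): 18 + (-9) + 21 = 30
σ = (2, 1, 3): 10 + (-9) + 30 = 31
σ = (2, 3, 1): 10 + (-9) + 30 = 31
σ = (3, 1, 2): 18 + (-9) + 21 = 30
σ = (3, 2, 1): 18 + 3 + 30 = 51
Optimal value attained by: σ = (1, 2, 3).
Answer: det⊕(G) = 51; verdict: SINGULAR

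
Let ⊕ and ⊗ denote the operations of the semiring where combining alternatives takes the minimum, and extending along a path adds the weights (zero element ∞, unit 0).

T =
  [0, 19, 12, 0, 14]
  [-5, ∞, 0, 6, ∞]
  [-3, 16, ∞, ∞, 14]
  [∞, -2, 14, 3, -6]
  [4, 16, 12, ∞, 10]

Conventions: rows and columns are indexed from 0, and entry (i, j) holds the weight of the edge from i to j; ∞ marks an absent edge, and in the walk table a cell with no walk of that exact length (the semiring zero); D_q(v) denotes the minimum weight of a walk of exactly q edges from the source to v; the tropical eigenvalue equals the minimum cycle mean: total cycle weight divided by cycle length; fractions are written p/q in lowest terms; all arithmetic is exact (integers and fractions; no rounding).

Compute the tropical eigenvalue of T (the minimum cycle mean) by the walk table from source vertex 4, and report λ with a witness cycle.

q=0: [∞, ∞, ∞, ∞, 0]
q=1: [4, 16, 12, ∞, 10]
q=2: [4, 23, 16, 4, 18]
q=3: [4, 2, 16, 4, -2]
q=4: [-3, 2, 2, 4, -2]
q=5: [-3, 2, 2, -3, -2]
Optimal cycle mean attained by: cycle 0->3->1->0, total 0 + (-2) + (-5), length 3.
Answer: λ = -7/3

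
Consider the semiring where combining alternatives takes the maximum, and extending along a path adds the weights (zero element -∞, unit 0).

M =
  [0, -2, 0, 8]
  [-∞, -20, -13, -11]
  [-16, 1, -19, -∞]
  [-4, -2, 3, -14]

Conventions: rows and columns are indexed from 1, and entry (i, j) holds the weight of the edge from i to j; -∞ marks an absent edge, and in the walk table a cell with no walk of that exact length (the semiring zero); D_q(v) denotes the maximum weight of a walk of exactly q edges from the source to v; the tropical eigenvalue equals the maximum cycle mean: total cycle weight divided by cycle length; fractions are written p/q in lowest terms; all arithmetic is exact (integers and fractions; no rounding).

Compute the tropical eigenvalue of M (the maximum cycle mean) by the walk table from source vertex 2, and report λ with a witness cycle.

q=0: [-∞, 0, -∞, -∞]
q=1: [-∞, -20, -13, -11]
q=2: [-15, -12, -8, -25]
q=3: [-15, -7, -15, -7]
q=4: [-11, -9, -4, -7]
Optimal cycle mean attained by: cycle 1->4->1, total 8 + (-4), length 2.
Answer: λ = 2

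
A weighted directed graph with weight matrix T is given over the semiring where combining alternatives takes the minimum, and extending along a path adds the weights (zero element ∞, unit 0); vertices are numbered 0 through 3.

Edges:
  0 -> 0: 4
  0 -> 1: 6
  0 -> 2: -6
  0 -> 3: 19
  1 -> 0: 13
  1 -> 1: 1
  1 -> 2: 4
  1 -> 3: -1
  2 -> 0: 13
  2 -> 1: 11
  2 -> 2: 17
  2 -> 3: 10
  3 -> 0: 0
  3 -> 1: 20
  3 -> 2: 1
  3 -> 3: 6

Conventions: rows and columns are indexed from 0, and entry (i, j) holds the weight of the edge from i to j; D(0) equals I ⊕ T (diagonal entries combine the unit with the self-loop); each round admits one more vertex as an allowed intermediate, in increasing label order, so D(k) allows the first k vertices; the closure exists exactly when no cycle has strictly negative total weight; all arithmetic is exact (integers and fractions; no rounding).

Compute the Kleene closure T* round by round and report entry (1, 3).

D(0):
  [0, 6, -6, 19]
  [13, 0, 4, -1]
  [13, 11, 0, 10]
  [0, 20, 1, 0]
D(1):
  [0, 6, -6, 19]
  [13, 0, 4, -1]
  [13, 11, 0, 10]
  [0, 6, -6, 0]
D(2):
  [0, 6, -6, 5]
  [13, 0, 4, -1]
  [13, 11, 0, 10]
  [0, 6, -6, 0]
D(3):
  [0, 5, -6, 4]
  [13, 0, 4, -1]
  [13, 11, 0, 10]
  [0, 5, -6, 0]
D(4):
  [0, 5, -6, 4]
  [-1, 0, -7, -1]
  [10, 11, 0, 10]
  [0, 5, -6, 0]
Answer: T*[1][3] = -1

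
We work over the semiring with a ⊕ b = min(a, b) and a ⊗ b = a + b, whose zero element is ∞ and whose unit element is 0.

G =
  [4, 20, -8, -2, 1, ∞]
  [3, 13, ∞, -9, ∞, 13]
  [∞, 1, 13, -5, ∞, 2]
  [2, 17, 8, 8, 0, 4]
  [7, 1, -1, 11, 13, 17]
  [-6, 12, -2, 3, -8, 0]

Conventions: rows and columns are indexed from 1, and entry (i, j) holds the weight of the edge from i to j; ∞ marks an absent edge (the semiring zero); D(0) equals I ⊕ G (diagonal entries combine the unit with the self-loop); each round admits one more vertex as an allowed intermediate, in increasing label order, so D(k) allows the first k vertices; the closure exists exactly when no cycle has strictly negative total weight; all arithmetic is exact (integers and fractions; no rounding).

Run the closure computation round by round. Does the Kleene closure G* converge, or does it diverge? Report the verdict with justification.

D(0):
  [0, 20, -8, -2, 1, ∞]
  [3, 0, ∞, -9, ∞, 13]
  [∞, 1, 0, -5, ∞, 2]
  [2, 17, 8, 0, 0, 4]
  [7, 1, -1, 11, 0, 17]
  [-6, 12, -2, 3, -8, 0]
D(1):
  [0, 20, -8, -2, 1, ∞]
  [3, 0, -5, -9, 4, 13]
  [∞, 1, 0, -5, ∞, 2]
  [2, 17, -6, 0, 0, 4]
  [7, 1, -1, 5, 0, 17]
  [-6, 12, -14, -8, -8, 0]
Detection: at round 2, diagonal entry (3, 3) turns strictly negative.
Key observation: the cycle 3->2->1->3 has total weight 1 + 3 + (-8), which is strictly negative.
Answer: DIVERGES — negative cycle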